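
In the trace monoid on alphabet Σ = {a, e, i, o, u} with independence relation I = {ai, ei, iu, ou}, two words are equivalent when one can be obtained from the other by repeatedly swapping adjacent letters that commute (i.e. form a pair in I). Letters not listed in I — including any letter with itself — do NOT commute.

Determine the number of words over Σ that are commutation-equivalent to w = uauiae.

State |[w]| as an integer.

6

#0=u has no predecessor
#1=a depends on [0:u]
#2=u depends on [1:a]
#3=i has no predecessor
#4=a depends on [2:u]
#5=e depends on [4:a]
sources: [0:u, 3:i]
N(rest) = Σ N(rest − s) over sources s of rest; N(one piece) = 1:
  size 1 → [3]=1  [5]=1
  size 2 → [3,5]=2  [4,5]=1
  size 3 → [2,4,5]=1  [3,4,5]=3
  size 4 → [1,2,4,5]=1  [2,3,4,5]=4
  first=0(u) contributes 5
  first=3(i) contributes 1
|[w]| = 6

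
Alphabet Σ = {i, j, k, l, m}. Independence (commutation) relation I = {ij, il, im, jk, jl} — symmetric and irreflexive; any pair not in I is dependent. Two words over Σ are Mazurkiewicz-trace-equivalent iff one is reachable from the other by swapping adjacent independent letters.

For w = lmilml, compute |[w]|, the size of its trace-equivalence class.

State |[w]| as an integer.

6

drop 0:l onto floor
drop 1:m onto {0:l}
drop 2:i onto floor
drop 3:l onto {1:m}
drop 4:m onto {3:l}
drop 5:l onto {4:m}
ground layer = {0:l, 2:i}
drop-orders for the pieces not yet dropped (sum over which currently-grounded one goes next):
  1 to go: {2} 1  {5} 1
  2 to go: {2,5} 2  {4,5} 1
  3 to go: {2,4,5} 3  {3,4,5} 1
  4 to go: {1,3,4,5} 1  {2,3,4,5} 4
  if 0:l drops first: 5 orders
  if 2:i drops first: 1 orders
heap linearizations: 6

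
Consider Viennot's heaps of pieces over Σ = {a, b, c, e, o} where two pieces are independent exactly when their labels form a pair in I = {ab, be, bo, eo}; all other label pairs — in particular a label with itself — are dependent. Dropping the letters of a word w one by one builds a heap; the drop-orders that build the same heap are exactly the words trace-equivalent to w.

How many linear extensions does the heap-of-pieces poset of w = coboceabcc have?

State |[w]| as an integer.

9

0(c) covers ∅
1(o) covers 0:c
2(b) covers 0:c
3(o) covers 1:o
4(c) covers 2:b, 3:o
5(e) covers 4:c
6(a) covers 5:e
7(b) covers 4:c
8(c) covers 6:a, 7:b
9(c) covers 8:c
floor of heap: 0:c
completions by unplaced set U, small U first (add the entries for U minus each lowest piece of U):
  |U|=1: {9}:1
  |U|=2: {8,9}:1
  |U|=3: {6,8,9}:1  {7,8,9}:1
  |U|=4: {5,6,8,9}:1  {6,7,8,9}:2
  |U|=5: {5,6,7,8,9}:3
  |U|=6: {4,5,6,7,8,9}:3
  |U|=7: {2,4,5,6,7,8,9}:3  {3,4,5,6,7,8,9}:3
  |U|=8: {1,3,4,5,6,7,8,9}:3  {2,3,4,5,6,7,8,9}:6
  start at 0(c): 9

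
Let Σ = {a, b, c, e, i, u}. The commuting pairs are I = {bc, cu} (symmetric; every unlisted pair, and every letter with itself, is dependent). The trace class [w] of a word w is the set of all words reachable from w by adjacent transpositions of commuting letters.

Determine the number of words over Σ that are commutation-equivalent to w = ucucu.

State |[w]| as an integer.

10

piece 0:u — minimal
piece 1:c — minimal
piece 2:u rests on {0:u}
piece 3:c rests on {1:c}
piece 4:u rests on {2:u}
minimal pieces: {0:u, 1:c}
ways to finish when only these pieces remain (= sum over removing one remaining piece with nothing left below it):
  1 left: {3}→1  {4}→1
  2 left: {1,3}→1  {2,4}→1  {3,4}→2
  3 left: {0,2,4}→1  {1,3,4}→3  {2,3,4}→3
  placing 0:u first → 6 extensions
  placing 1:c first → 4 extensions
total linear extensions = 10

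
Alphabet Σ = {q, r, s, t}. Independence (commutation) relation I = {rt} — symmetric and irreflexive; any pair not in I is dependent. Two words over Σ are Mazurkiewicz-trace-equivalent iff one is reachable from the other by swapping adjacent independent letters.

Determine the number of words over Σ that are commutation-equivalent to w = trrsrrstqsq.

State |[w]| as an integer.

3

piece 0:t — minimal
piece 1:r — minimal
piece 2:r rests on {1:r}
piece 3:s rests on {0:t, 2:r}
piece 4:r rests on {3:s}
piece 5:r rests on {4:r}
piece 6:s rests on {5:r}
piece 7:t rests on {6:s}
piece 8:q rests on {7:t}
piece 9:s rests on {8:q}
piece 10:q rests on {9:s}
minimal pieces: {0:t, 1:r}
ways to finish when only these pieces remain (= sum over removing one remaining piece with nothing left below it):
  1 left: {10}→1
  2 left: {9,10}→1
  3 left: {8,9,10}→1
  4 left: {7,8,9,10}→1
  5 left: {6,7,8,9,10}→1
  6 left: {5,6,7,8,9,10}→1
  7 left: {4,5,6,7,8,9,10}→1
  8 left: {3,4,5,6,7,8,9,10}→1
  9 left: {0,3,4,5,6,7,8,9,10}→1  {2,3,4,5,6,7,8,9,10}→1
  placing 0:t first → 1 extensions
  placing 1:r first → 2 extensions
total linear extensions = 3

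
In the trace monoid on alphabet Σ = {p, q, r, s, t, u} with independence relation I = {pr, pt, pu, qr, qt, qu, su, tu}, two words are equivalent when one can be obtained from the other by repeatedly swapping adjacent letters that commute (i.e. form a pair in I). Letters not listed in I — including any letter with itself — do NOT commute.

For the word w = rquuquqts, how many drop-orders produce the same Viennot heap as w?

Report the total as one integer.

0(r) covers ∅
1(q) covers ∅
2(u) covers 0:r
3(u) covers 2:u
4(q) covers 1:q
5(u) covers 3:u
6(q) covers 4:q
7(t) covers 0:r
8(s) covers 6:q, 7:t
floor of heap: 0:r, 1:q
completions by unplaced set U, small U first (add the entries for U minus each lowest piece of U):
  |U|=1: {5}:1  {8}:1
  |U|=2: {3,5}:1  {5,8}:2  {6,8}:1  {7,8}:1
  |U|=3: {2,3,5}:1  {3,5,8}:3  {4,6,8}:1  {5,6,8}:3  {5,7,8}:3  {6,7,8}:2
  |U|=4: {1,4,6,8}:1  {2,3,5,8}:4  {3,5,6,8}:6  {3,5,7,8}:6  {4,5,6,8}:4  {4,6,7,8}:3  {5,6,7,8}:8
  |U|=5: {1,4,5,6,8}:5  {1,4,6,7,8}:4  {2,3,5,6,8}:10  {2,3,5,7,8}:10  {3,4,5,6,8}:10  {3,5,6,7,8}:20  {4,5,6,7,8}:15
  |U|=6: {0,2,3,5,7,8}:10  {1,3,4,5,6,8}:15  {1,4,5,6,7,8}:24  {2,3,4,5,6,8}:20  {2,3,5,6,7,8}:40  {3,4,5,6,7,8}:45
  |U|=7: {0,2,3,5,6,7,8}:50  {1,2,3,4,5,6,8}:35  {1,3,4,5,6,7,8}:84  {2,3,4,5,6,7,8}:105
  start at 0(r): 224
  start at 1(q): 155
sum over floor = 379

379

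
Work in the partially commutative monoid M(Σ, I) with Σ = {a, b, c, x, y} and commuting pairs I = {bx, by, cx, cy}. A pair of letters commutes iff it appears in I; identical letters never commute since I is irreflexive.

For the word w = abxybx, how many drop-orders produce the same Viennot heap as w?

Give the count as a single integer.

10

piece 0:a — minimal
piece 1:b rests on {0:a}
piece 2:x rests on {0:a}
piece 3:y rests on {2:x}
piece 4:b rests on {1:b}
piece 5:x rests on {3:y}
minimal pieces: {0:a}
ways to finish when only these pieces remain (= sum over removing one remaining piece with nothing left below it):
  1 left: {4}→1  {5}→1
  2 left: {1,4}→1  {3,5}→1  {4,5}→2
  3 left: {1,4,5}→3  {2,3,5}→1  {3,4,5}→3
  4 left: {1,3,4,5}→6  {2,3,4,5}→4
  placing 0:a first → 10 extensions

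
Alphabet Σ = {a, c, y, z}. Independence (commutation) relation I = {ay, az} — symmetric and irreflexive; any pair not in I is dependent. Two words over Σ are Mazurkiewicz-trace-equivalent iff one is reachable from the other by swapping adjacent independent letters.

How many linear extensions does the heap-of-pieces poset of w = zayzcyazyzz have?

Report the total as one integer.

24

piece 0:z — minimal
piece 1:a — minimal
piece 2:y rests on {0:z}
piece 3:z rests on {2:y}
piece 4:c rests on {1:a, 3:z}
piece 5:y rests on {4:c}
piece 6:a rests on {4:c}
piece 7:z rests on {5:y}
piece 8:y rests on {7:z}
piece 9:z rests on {8:y}
piece 10:z rests on {9:z}
minimal pieces: {0:z, 1:a}
ways to finish when only these pieces remain (= sum over removing one remaining piece with nothing left below it):
  1 left: {6}→1  {10}→1
  2 left: {6,10}→2  {9,10}→1
  3 left: {6,9,10}→3  {8,9,10}→1
  4 left: {6,8,9,10}→4  {7,8,9,10}→1
  5 left: {5,7,8,9,10}→1  {6,7,8,9,10}→5
  6 left: {5,6,7,8,9,10}→6
  7 left: {4,5,6,7,8,9,10}→6
  8 left: {1,4,5,6,7,8,9,10}→6  {3,4,5,6,7,8,9,10}→6
  9 left: {1,3,4,5,6,7,8,9,10}→12  {2,3,4,5,6,7,8,9,10}→6
  placing 0:z first → 18 extensions
  placing 1:a first → 6 extensions
total linear extensions = 24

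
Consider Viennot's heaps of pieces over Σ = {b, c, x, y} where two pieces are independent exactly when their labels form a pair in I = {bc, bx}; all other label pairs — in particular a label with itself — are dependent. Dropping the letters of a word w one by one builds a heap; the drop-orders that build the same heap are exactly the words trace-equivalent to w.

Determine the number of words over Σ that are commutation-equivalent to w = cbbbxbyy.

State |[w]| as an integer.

15

drop 0:c onto floor
drop 1:b onto floor
drop 2:b onto {1:b}
drop 3:b onto {2:b}
drop 4:x onto {0:c}
drop 5:b onto {3:b}
drop 6:y onto {4:x, 5:b}
drop 7:y onto {6:y}
ground layer = {0:c, 1:b}
drop-orders for the pieces not yet dropped (sum over which currently-grounded one goes next):
  1 to go: {7} 1
  2 to go: {6,7} 1
  3 to go: {4,6,7} 1  {5,6,7} 1
  4 to go: {0,4,6,7} 1  {3,5,6,7} 1  {4,5,6,7} 2
  5 to go: {0,4,5,6,7} 3  {2,3,5,6,7} 1  {3,4,5,6,7} 3
  6 to go: {0,3,4,5,6,7} 6  {1,2,3,5,6,7} 1  {2,3,4,5,6,7} 4
  if 0:c drops first: 5 orders
  if 1:b drops first: 10 orders
heap linearizations: 15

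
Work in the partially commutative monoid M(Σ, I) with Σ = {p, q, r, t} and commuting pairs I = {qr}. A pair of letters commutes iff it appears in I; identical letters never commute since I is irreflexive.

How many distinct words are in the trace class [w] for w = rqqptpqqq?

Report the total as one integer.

3

drop 0:r onto floor
drop 1:q onto floor
drop 2:q onto {1:q}
drop 3:p onto {0:r, 2:q}
drop 4:t onto {3:p}
drop 5:p onto {4:t}
drop 6:q onto {5:p}
drop 7:q onto {6:q}
drop 8:q onto {7:q}
ground layer = {0:r, 1:q}
drop-orders for the pieces not yet dropped (sum over which currently-grounded one goes next):
  1 to go: {8} 1
  2 to go: {7,8} 1
  3 to go: {6,7,8} 1
  4 to go: {5,6,7,8} 1
  5 to go: {4,5,6,7,8} 1
  6 to go: {3,4,5,6,7,8} 1
  7 to go: {0,3,4,5,6,7,8} 1  {2,3,4,5,6,7,8} 1
  if 0:r drops first: 1 orders
  if 1:q drops first: 2 orders
heap linearizations: 3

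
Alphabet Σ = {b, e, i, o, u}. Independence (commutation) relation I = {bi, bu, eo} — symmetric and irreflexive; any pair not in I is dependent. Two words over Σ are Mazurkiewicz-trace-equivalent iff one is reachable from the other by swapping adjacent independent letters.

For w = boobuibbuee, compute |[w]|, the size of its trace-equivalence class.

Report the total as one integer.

20

#0=b has no predecessor
#1=o depends on [0:b]
#2=o depends on [1:o]
#3=b depends on [2:o]
#4=u depends on [2:o]
#5=i depends on [4:u]
#6=b depends on [3:b]
#7=b depends on [6:b]
#8=u depends on [5:i]
#9=e depends on [7:b, 8:u]
#10=e depends on [9:e]
sources: [0:b]
N(rest) = Σ N(rest − s) over sources s of rest; N(one piece) = 1:
  size 1 → [10]=1
  size 2 → [9,10]=1
  size 3 → [7,9,10]=1  [8,9,10]=1
  size 4 → [5,8,9,10]=1  [6,7,9,10]=1  [7,8,9,10]=2
  size 5 → [3,6,7,9,10]=1  [4,5,8,9,10]=1  [5,7,8,9,10]=3  [6,7,8,9,10]=3
  size 6 → [3,6,7,8,9,10]=4  [4,5,7,8,9,10]=4  [5,6,7,8,9,10]=6
  size 7 → [3,5,6,7,8,9,10]=10  [4,5,6,7,8,9,10]=10
  size 8 → [3,4,5,6,7,8,9,10]=20
  size 9 → [2,3,4,5,6,7,8,9,10]=20
  first=0(b) contributes 20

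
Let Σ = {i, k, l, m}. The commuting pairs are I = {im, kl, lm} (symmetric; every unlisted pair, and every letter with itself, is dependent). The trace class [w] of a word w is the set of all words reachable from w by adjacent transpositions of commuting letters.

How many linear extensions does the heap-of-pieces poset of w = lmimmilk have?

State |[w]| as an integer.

55

#0=l has no predecessor
#1=m has no predecessor
#2=i depends on [0:l]
#3=m depends on [1:m]
#4=m depends on [3:m]
#5=i depends on [2:i]
#6=l depends on [5:i]
#7=k depends on [4:m, 5:i]
sources: [0:l, 1:m]
N(rest) = Σ N(rest − s) over sources s of rest; N(one piece) = 1:
  size 1 → [6]=1  [7]=1
  size 2 → [4,7]=1  [6,7]=2
  size 3 → [3,4,7]=1  [4,6,7]=3  [5,6,7]=2
  size 4 → [1,3,4,7]=1  [2,5,6,7]=2  [3,4,6,7]=4  [4,5,6,7]=5
  size 5 → [0,2,5,6,7]=2  [1,3,4,6,7]=5  [2,4,5,6,7]=7  [3,4,5,6,7]=9
  size 6 → [0,2,4,5,6,7]=9  [1,3,4,5,6,7]=14  [2,3,4,5,6,7]=16
  first=0(l) contributes 30
  first=1(m) contributes 25
|[w]| = 55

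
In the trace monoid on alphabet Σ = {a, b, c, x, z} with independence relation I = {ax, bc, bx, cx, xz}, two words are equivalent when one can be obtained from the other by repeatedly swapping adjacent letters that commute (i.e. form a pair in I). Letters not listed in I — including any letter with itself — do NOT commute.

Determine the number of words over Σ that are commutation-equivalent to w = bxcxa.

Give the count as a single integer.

#0=b has no predecessor
#1=x has no predecessor
#2=c has no predecessor
#3=x depends on [1:x]
#4=a depends on [0:b, 2:c]
sources: [0:b, 1:x, 2:c]
N(rest) = Σ N(rest − s) over sources s of rest; N(one piece) = 1:
  size 1 → [3]=1  [4]=1
  size 2 → [0,4]=1  [1,3]=1  [2,4]=1  [3,4]=2
  size 3 → [0,2,4]=2  [0,3,4]=3  [1,3,4]=3  [2,3,4]=3
  first=0(b) contributes 6
  first=1(x) contributes 8
  first=2(c) contributes 6
|[w]| = 20

20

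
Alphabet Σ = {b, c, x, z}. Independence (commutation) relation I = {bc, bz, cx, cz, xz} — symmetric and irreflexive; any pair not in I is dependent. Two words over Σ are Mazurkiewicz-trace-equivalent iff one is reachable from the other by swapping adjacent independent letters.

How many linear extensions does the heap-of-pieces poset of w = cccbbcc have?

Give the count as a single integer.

21

0(c) covers ∅
1(c) covers 0:c
2(c) covers 1:c
3(b) covers ∅
4(b) covers 3:b
5(c) covers 2:c
6(c) covers 5:c
floor of heap: 0:c, 3:b
completions by unplaced set U, small U first (add the entries for U minus each lowest piece of U):
  |U|=1: {4}:1  {6}:1
  |U|=2: {3,4}:1  {4,6}:2  {5,6}:1
  |U|=3: {2,5,6}:1  {3,4,6}:3  {4,5,6}:3
  |U|=4: {1,2,5,6}:1  {2,4,5,6}:4  {3,4,5,6}:6
  |U|=5: {0,1,2,5,6}:1  {1,2,4,5,6}:5  {2,3,4,5,6}:10
  start at 0(c): 15
  start at 3(b): 6
sum over floor = 21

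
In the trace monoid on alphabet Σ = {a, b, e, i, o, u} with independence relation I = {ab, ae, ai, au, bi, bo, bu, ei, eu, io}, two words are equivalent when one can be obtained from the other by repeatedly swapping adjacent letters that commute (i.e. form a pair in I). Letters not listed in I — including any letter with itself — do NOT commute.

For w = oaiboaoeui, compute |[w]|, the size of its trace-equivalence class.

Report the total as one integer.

drop 0:o onto floor
drop 1:a onto {0:o}
drop 2:i onto floor
drop 3:b onto floor
drop 4:o onto {1:a}
drop 5:a onto {4:o}
drop 6:o onto {5:a}
drop 7:e onto {3:b, 6:o}
drop 8:u onto {2:i, 6:o}
drop 9:i onto {8:u}
ground layer = {0:o, 2:i, 3:b}
drop-orders for the pieces not yet dropped (sum over which currently-grounded one goes next):
  1 to go: {7} 1  {9} 1
  2 to go: {3,7} 1  {7,9} 2  {8,9} 1
  3 to go: {2,8,9} 1  {3,7,9} 3  {7,8,9} 3
  4 to go: {2,7,8,9} 4  {3,7,8,9} 6  {6,7,8,9} 3
  5 to go: {2,3,7,8,9} 10  {2,6,7,8,9} 7  {3,6,7,8,9} 9  {5,6,7,8,9} 3
  6 to go: {2,3,6,7,8,9} 26  {2,5,6,7,8,9} 10  {3,5,6,7,8,9} 12  {4,5,6,7,8,9} 3
  7 to go: {1,4,5,6,7,8,9} 3  {2,3,5,6,7,8,9} 48  {2,4,5,6,7,8,9} 13  {3,4,5,6,7,8,9} 15
  8 to go: {0,1,4,5,6,7,8,9} 3  {1,2,4,5,6,7,8,9} 16  {1,3,4,5,6,7,8,9} 18  {2,3,4,5,6,7,8,9} 76
  if 0:o drops first: 110 orders
  if 2:i drops first: 21 orders
  if 3:b drops first: 19 orders
heap linearizations: 150

150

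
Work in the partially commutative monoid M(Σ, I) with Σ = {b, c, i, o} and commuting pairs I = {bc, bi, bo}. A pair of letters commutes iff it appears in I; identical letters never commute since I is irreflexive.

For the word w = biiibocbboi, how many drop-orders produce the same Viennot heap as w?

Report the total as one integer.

330

#0=b has no predecessor
#1=i has no predecessor
#2=i depends on [1:i]
#3=i depends on [2:i]
#4=b depends on [0:b]
#5=o depends on [3:i]
#6=c depends on [5:o]
#7=b depends on [4:b]
#8=b depends on [7:b]
#9=o depends on [6:c]
#10=i depends on [9:o]
sources: [0:b, 1:i]
N(rest) = Σ N(rest − s) over sources s of rest; N(one piece) = 1:
  size 1 → [8]=1  [10]=1
  size 2 → [7,8]=1  [8,10]=2  [9,10]=1
  size 3 → [4,7,8]=1  [6,9,10]=1  [7,8,10]=3  [8,9,10]=3
  size 4 → [0,4,7,8]=1  [4,7,8,10]=4  [5,6,9,10]=1  [6,8,9,10]=4  [7,8,9,10]=6
  size 5 → [0,4,7,8,10]=5  [3,5,6,9,10]=1  [4,7,8,9,10]=10  [5,6,8,9,10]=5  [6,7,8,9,10]=10
  size 6 → [0,4,7,8,9,10]=15  [2,3,5,6,9,10]=1  [3,5,6,8,9,10]=6  [4,6,7,8,9,10]=20  [5,6,7,8,9,10]=15
  size 7 → [0,4,6,7,8,9,10]=35  [1,2,3,5,6,9,10]=1  [2,3,5,6,8,9,10]=7  [3,5,6,7,8,9,10]=21  [4,5,6,7,8,9,10]=35
  size 8 → [0,4,5,6,7,8,9,10]=70  [1,2,3,5,6,8,9,10]=8  [2,3,5,6,7,8,9,10]=28  [3,4,5,6,7,8,9,10]=56
  size 9 → [0,3,4,5,6,7,8,9,10]=126  [1,2,3,5,6,7,8,9,10]=36  [2,3,4,5,6,7,8,9,10]=84
  first=0(b) contributes 120
  first=1(i) contributes 210
|[w]| = 330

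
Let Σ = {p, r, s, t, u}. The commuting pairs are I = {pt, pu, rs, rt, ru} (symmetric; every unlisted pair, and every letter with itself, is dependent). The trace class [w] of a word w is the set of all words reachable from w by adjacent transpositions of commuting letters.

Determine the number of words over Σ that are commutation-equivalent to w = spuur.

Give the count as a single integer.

6

drop 0:s onto floor
drop 1:p onto {0:s}
drop 2:u onto {0:s}
drop 3:u onto {2:u}
drop 4:r onto {1:p}
ground layer = {0:s}
drop-orders for the pieces not yet dropped (sum over which currently-grounded one goes next):
  1 to go: {3} 1  {4} 1
  2 to go: {1,4} 1  {2,3} 1  {3,4} 2
  3 to go: {1,3,4} 3  {2,3,4} 3
  if 0:s drops first: 6 orders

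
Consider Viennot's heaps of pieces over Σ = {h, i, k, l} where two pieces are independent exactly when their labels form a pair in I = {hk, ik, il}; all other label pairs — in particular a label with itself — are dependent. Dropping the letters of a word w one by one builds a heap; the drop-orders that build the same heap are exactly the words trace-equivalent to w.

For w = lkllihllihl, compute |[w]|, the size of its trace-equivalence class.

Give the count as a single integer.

piece 0:l — minimal
piece 1:k rests on {0:l}
piece 2:l rests on {1:k}
piece 3:l rests on {2:l}
piece 4:i — minimal
piece 5:h rests on {3:l, 4:i}
piece 6:l rests on {5:h}
piece 7:l rests on {6:l}
piece 8:i rests on {5:h}
piece 9:h rests on {7:l, 8:i}
piece 10:l rests on {9:h}
minimal pieces: {0:l, 4:i}
ways to finish when only these pieces remain (= sum over removing one remaining piece with nothing left below it):
  1 left: {10}→1
  2 left: {9,10}→1
  3 left: {7,9,10}→1  {8,9,10}→1
  4 left: {6,7,9,10}→1  {7,8,9,10}→2
  5 left: {6,7,8,9,10}→3
  6 left: {5,6,7,8,9,10}→3
  7 left: {3,5,6,7,8,9,10}→3  {4,5,6,7,8,9,10}→3
  8 left: {2,3,5,6,7,8,9,10}→3  {3,4,5,6,7,8,9,10}→6
  9 left: {1,2,3,5,6,7,8,9,10}→3  {2,3,4,5,6,7,8,9,10}→9
  placing 0:l first → 12 extensions
  placing 4:i first → 3 extensions
total linear extensions = 15

15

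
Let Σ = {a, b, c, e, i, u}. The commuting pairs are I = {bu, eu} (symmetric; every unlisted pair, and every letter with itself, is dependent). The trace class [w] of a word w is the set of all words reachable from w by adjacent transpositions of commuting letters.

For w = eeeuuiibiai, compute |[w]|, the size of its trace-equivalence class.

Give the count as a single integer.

10

piece 0:e — minimal
piece 1:e rests on {0:e}
piece 2:e rests on {1:e}
piece 3:u — minimal
piece 4:u rests on {3:u}
piece 5:i rests on {2:e, 4:u}
piece 6:i rests on {5:i}
piece 7:b rests on {6:i}
piece 8:i rests on {7:b}
piece 9:a rests on {8:i}
piece 10:i rests on {9:a}
minimal pieces: {0:e, 3:u}
ways to finish when only these pieces remain (= sum over removing one remaining piece with nothing left below it):
  1 left: {10}→1
  2 left: {9,10}→1
  3 left: {8,9,10}→1
  4 left: {7,8,9,10}→1
  5 left: {6,7,8,9,10}→1
  6 left: {5,6,7,8,9,10}→1
  7 left: {2,5,6,7,8,9,10}→1  {4,5,6,7,8,9,10}→1
  8 left: {1,2,5,6,7,8,9,10}→1  {2,4,5,6,7,8,9,10}→2  {3,4,5,6,7,8,9,10}→1
  9 left: {0,1,2,5,6,7,8,9,10}→1  {1,2,4,5,6,7,8,9,10}→3  {2,3,4,5,6,7,8,9,10}→3
  placing 0:e first → 6 extensions
  placing 3:u first → 4 extensions
total linear extensions = 10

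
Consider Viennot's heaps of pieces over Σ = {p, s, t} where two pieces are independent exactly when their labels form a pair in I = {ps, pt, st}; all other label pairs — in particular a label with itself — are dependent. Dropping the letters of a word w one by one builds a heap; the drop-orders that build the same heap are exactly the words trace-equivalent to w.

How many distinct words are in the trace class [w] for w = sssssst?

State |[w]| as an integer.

7

0(s) covers ∅
1(s) covers 0:s
2(s) covers 1:s
3(s) covers 2:s
4(s) covers 3:s
5(s) covers 4:s
6(t) covers ∅
floor of heap: 0:s, 6:t
completions by unplaced set U, small U first (add the entries for U minus each lowest piece of U):
  |U|=1: {5}:1  {6}:1
  |U|=2: {4,5}:1  {5,6}:2
  |U|=3: {3,4,5}:1  {4,5,6}:3
  |U|=4: {2,3,4,5}:1  {3,4,5,6}:4
  |U|=5: {1,2,3,4,5}:1  {2,3,4,5,6}:5
  start at 0(s): 6
  start at 6(t): 1
sum over floor = 7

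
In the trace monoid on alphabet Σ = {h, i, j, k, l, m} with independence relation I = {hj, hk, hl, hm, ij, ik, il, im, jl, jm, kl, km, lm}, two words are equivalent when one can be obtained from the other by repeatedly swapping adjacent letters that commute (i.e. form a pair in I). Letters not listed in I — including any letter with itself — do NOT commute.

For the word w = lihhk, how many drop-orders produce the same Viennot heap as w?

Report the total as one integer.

drop 0:l onto floor
drop 1:i onto floor
drop 2:h onto {1:i}
drop 3:h onto {2:h}
drop 4:k onto floor
ground layer = {0:l, 1:i, 4:k}
drop-orders for the pieces not yet dropped (sum over which currently-grounded one goes next):
  1 to go: {0} 1  {3} 1  {4} 1
  2 to go: {0,3} 2  {0,4} 2  {2,3} 1  {3,4} 2
  3 to go: {0,2,3} 3  {0,3,4} 6  {1,2,3} 1  {2,3,4} 3
  if 0:l drops first: 4 orders
  if 1:i drops first: 12 orders
  if 4:k drops first: 4 orders
heap linearizations: 20

20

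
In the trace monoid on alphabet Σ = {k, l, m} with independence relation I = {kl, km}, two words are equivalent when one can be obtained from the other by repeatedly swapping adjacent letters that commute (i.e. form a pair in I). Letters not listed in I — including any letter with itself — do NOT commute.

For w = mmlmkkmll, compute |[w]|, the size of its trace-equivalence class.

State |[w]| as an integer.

#0=m has no predecessor
#1=m depends on [0:m]
#2=l depends on [1:m]
#3=m depends on [2:l]
#4=k has no predecessor
#5=k depends on [4:k]
#6=m depends on [3:m]
#7=l depends on [6:m]
#8=l depends on [7:l]
sources: [0:m, 4:k]
N(rest) = Σ N(rest − s) over sources s of rest; N(one piece) = 1:
  size 1 → [5]=1  [8]=1
  size 2 → [4,5]=1  [5,8]=2  [7,8]=1
  size 3 → [4,5,8]=3  [5,7,8]=3  [6,7,8]=1
  size 4 → [3,6,7,8]=1  [4,5,7,8]=6  [5,6,7,8]=4
  size 5 → [2,3,6,7,8]=1  [3,5,6,7,8]=5  [4,5,6,7,8]=10
  size 6 → [1,2,3,6,7,8]=1  [2,3,5,6,7,8]=6  [3,4,5,6,7,8]=15
  size 7 → [0,1,2,3,6,7,8]=1  [1,2,3,5,6,7,8]=7  [2,3,4,5,6,7,8]=21
  first=0(m) contributes 28
  first=4(k) contributes 8
|[w]| = 36

36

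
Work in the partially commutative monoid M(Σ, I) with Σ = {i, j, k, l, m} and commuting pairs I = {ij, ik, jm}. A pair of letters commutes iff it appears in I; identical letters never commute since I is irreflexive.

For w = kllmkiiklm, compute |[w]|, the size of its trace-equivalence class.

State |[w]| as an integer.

6

#0=k has no predecessor
#1=l depends on [0:k]
#2=l depends on [1:l]
#3=m depends on [2:l]
#4=k depends on [3:m]
#5=i depends on [3:m]
#6=i depends on [5:i]
#7=k depends on [4:k]
#8=l depends on [6:i, 7:k]
#9=m depends on [8:l]
sources: [0:k]
N(rest) = Σ N(rest − s) over sources s of rest; N(one piece) = 1:
  size 1 → [9]=1
  size 2 → [8,9]=1
  size 3 → [6,8,9]=1  [7,8,9]=1
  size 4 → [4,7,8,9]=1  [5,6,8,9]=1  [6,7,8,9]=2
  size 5 → [4,6,7,8,9]=3  [5,6,7,8,9]=3
  size 6 → [4,5,6,7,8,9]=6
  size 7 → [3,4,5,6,7,8,9]=6
  size 8 → [2,3,4,5,6,7,8,9]=6
  first=0(k) contributes 6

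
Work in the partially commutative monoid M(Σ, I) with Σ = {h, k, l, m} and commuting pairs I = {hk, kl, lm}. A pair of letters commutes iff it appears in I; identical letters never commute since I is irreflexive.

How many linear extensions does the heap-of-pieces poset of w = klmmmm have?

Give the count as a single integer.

piece 0:k — minimal
piece 1:l — minimal
piece 2:m rests on {0:k}
piece 3:m rests on {2:m}
piece 4:m rests on {3:m}
piece 5:m rests on {4:m}
minimal pieces: {0:k, 1:l}
ways to finish when only these pieces remain (= sum over removing one remaining piece with nothing left below it):
  1 left: {1}→1  {5}→1
  2 left: {1,5}→2  {4,5}→1
  3 left: {1,4,5}→3  {3,4,5}→1
  4 left: {1,3,4,5}→4  {2,3,4,5}→1
  placing 0:k first → 5 extensions
  placing 1:l first → 1 extensions
total linear extensions = 6

6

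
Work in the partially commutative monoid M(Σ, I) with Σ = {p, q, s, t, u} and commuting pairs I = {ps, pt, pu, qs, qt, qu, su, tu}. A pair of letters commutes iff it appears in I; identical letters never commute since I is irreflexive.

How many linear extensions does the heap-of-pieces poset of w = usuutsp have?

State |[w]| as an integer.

#0=u has no predecessor
#1=s has no predecessor
#2=u depends on [0:u]
#3=u depends on [2:u]
#4=t depends on [1:s]
#5=s depends on [4:t]
#6=p has no predecessor
sources: [0:u, 1:s, 6:p]
N(rest) = Σ N(rest − s) over sources s of rest; N(one piece) = 1:
  size 1 → [3]=1  [5]=1  [6]=1
  size 2 → [2,3]=1  [3,5]=2  [3,6]=2  [4,5]=1  [5,6]=2
  size 3 → [0,2,3]=1  [1,4,5]=1  [2,3,5]=3  [2,3,6]=3  [3,4,5]=3  [3,5,6]=6  [4,5,6]=3
  size 4 → [0,2,3,5]=4  [0,2,3,6]=4  [1,3,4,5]=4  [1,4,5,6]=4  [2,3,4,5]=6  [2,3,5,6]=12  [3,4,5,6]=12
  size 5 → [0,2,3,4,5]=10  [0,2,3,5,6]=20  [1,2,3,4,5]=10  [1,3,4,5,6]=20  [2,3,4,5,6]=30
  first=0(u) contributes 60
  first=1(s) contributes 60
  first=6(p) contributes 20
|[w]| = 140

140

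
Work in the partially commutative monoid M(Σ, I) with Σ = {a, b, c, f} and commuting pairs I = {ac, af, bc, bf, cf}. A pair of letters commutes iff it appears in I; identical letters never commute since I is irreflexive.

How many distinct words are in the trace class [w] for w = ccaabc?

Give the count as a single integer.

20

piece 0:c — minimal
piece 1:c rests on {0:c}
piece 2:a — minimal
piece 3:a rests on {2:a}
piece 4:b rests on {3:a}
piece 5:c rests on {1:c}
minimal pieces: {0:c, 2:a}
ways to finish when only these pieces remain (= sum over removing one remaining piece with nothing left below it):
  1 left: {4}→1  {5}→1
  2 left: {1,5}→1  {3,4}→1  {4,5}→2
  3 left: {0,1,5}→1  {1,4,5}→3  {2,3,4}→1  {3,4,5}→3
  4 left: {0,1,4,5}→4  {1,3,4,5}→6  {2,3,4,5}→4
  placing 0:c first → 10 extensions
  placing 2:a first → 10 extensions
total linear extensions = 20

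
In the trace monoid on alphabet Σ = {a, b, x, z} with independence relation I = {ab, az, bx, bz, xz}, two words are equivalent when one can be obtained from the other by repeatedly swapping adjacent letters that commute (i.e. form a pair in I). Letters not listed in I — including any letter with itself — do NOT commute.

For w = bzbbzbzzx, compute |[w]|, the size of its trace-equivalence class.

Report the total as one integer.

630

0(b) covers ∅
1(z) covers ∅
2(b) covers 0:b
3(b) covers 2:b
4(z) covers 1:z
5(b) covers 3:b
6(z) covers 4:z
7(z) covers 6:z
8(x) covers ∅
floor of heap: 0:b, 1:z, 8:x
completions by unplaced set U, small U first (add the entries for U minus each lowest piece of U):
  |U|=1: {5}:1  {7}:1  {8}:1
  |U|=2: {3,5}:1  {5,7}:2  {5,8}:2  {6,7}:1  {7,8}:2
  |U|=3: {2,3,5}:1  {3,5,7}:3  {3,5,8}:3  {4,6,7}:1  {5,6,7}:3  {5,7,8}:6  {6,7,8}:3
  |U|=4: {0,2,3,5}:1  {1,4,6,7}:1  {2,3,5,7}:4  {2,3,5,8}:4  {3,5,6,7}:6  {3,5,7,8}:12  {4,5,6,7}:4  {4,6,7,8}:4  {5,6,7,8}:12
  |U|=5: {0,2,3,5,7}:5  {0,2,3,5,8}:5  {1,4,5,6,7}:5  {1,4,6,7,8}:5  {2,3,5,6,7}:10  {2,3,5,7,8}:20  {3,4,5,6,7}:10  {3,5,6,7,8}:30  {4,5,6,7,8}:20
  |U|=6: {0,2,3,5,6,7}:15  {0,2,3,5,7,8}:30  {1,3,4,5,6,7}:15  {1,4,5,6,7,8}:30  {2,3,4,5,6,7}:20  {2,3,5,6,7,8}:60  {3,4,5,6,7,8}:60
  |U|=7: {0,2,3,4,5,6,7}:35  {0,2,3,5,6,7,8}:105  {1,2,3,4,5,6,7}:35  {1,3,4,5,6,7,8}:105  {2,3,4,5,6,7,8}:140
  start at 0(b): 280
  start at 1(z): 280
  start at 8(x): 70
sum over floor = 630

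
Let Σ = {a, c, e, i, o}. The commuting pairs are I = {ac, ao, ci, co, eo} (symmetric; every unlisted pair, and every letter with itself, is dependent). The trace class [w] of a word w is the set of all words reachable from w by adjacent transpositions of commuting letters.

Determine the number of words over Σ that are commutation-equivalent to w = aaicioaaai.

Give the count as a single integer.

40

piece 0:a — minimal
piece 1:a rests on {0:a}
piece 2:i rests on {1:a}
piece 3:c — minimal
piece 4:i rests on {2:i}
piece 5:o rests on {4:i}
piece 6:a rests on {4:i}
piece 7:a rests on {6:a}
piece 8:a rests on {7:a}
piece 9:i rests on {5:o, 8:a}
minimal pieces: {0:a, 3:c}
ways to finish when only these pieces remain (= sum over removing one remaining piece with nothing left below it):
  1 left: {3}→1  {9}→1
  2 left: {3,9}→2  {5,9}→1  {8,9}→1
  3 left: {3,5,9}→3  {3,8,9}→3  {5,8,9}→2  {7,8,9}→1
  4 left: {3,5,8,9}→8  {3,7,8,9}→4  {5,7,8,9}→3  {6,7,8,9}→1
  5 left: {3,5,7,8,9}→15  {3,6,7,8,9}→5  {5,6,7,8,9}→4
  6 left: {3,5,6,7,8,9}→24  {4,5,6,7,8,9}→4
  7 left: {2,4,5,6,7,8,9}→4  {3,4,5,6,7,8,9}→28
  8 left: {1,2,4,5,6,7,8,9}→4  {2,3,4,5,6,7,8,9}→32
  placing 0:a first → 36 extensions
  placing 3:c first → 4 extensions
total linear extensions = 40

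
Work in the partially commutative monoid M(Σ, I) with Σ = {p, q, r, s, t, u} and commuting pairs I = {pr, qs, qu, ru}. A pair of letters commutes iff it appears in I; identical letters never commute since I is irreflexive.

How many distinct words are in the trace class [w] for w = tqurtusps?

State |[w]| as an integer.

#0=t has no predecessor
#1=q depends on [0:t]
#2=u depends on [0:t]
#3=r depends on [1:q]
#4=t depends on [2:u, 3:r]
#5=u depends on [4:t]
#6=s depends on [5:u]
#7=p depends on [6:s]
#8=s depends on [7:p]
sources: [0:t]
N(rest) = Σ N(rest − s) over sources s of rest; N(one piece) = 1:
  size 1 → [8]=1
  size 2 → [7,8]=1
  size 3 → [6,7,8]=1
  size 4 → [5,6,7,8]=1
  size 5 → [4,5,6,7,8]=1
  size 6 → [2,4,5,6,7,8]=1  [3,4,5,6,7,8]=1
  size 7 → [1,3,4,5,6,7,8]=1  [2,3,4,5,6,7,8]=2
  first=0(t) contributes 3

3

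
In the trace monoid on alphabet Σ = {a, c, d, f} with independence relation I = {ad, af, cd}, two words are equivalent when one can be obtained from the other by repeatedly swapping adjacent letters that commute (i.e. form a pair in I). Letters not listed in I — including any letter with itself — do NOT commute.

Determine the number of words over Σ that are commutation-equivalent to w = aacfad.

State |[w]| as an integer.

3

#0=a has no predecessor
#1=a depends on [0:a]
#2=c depends on [1:a]
#3=f depends on [2:c]
#4=a depends on [2:c]
#5=d depends on [3:f]
sources: [0:a]
N(rest) = Σ N(rest − s) over sources s of rest; N(one piece) = 1:
  size 1 → [4]=1  [5]=1
  size 2 → [3,5]=1  [4,5]=2
  size 3 → [3,4,5]=3
  size 4 → [2,3,4,5]=3
  first=0(a) contributes 3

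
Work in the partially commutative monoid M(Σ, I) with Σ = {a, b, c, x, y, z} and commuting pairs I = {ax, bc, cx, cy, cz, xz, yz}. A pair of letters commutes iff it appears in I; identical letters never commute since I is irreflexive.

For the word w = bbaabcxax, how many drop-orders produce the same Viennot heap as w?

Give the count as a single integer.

#0=b has no predecessor
#1=b depends on [0:b]
#2=a depends on [1:b]
#3=a depends on [2:a]
#4=b depends on [3:a]
#5=c depends on [3:a]
#6=x depends on [4:b]
#7=a depends on [4:b, 5:c]
#8=x depends on [6:x]
sources: [0:b]
N(rest) = Σ N(rest − s) over sources s of rest; N(one piece) = 1:
  size 1 → [7]=1  [8]=1
  size 2 → [5,7]=1  [6,8]=1  [7,8]=2
  size 3 → [5,7,8]=3  [6,7,8]=3
  size 4 → [4,6,7,8]=3  [5,6,7,8]=6
  size 5 → [4,5,6,7,8]=9
  size 6 → [3,4,5,6,7,8]=9
  size 7 → [2,3,4,5,6,7,8]=9
  first=0(b) contributes 9

9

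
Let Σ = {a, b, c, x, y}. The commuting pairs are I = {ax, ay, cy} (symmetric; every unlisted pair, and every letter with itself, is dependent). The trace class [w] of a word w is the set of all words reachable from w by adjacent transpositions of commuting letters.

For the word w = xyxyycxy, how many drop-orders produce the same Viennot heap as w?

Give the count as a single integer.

3

piece 0:x — minimal
piece 1:y rests on {0:x}
piece 2:x rests on {1:y}
piece 3:y rests on {2:x}
piece 4:y rests on {3:y}
piece 5:c rests on {2:x}
piece 6:x rests on {4:y, 5:c}
piece 7:y rests on {6:x}
minimal pieces: {0:x}
ways to finish when only these pieces remain (= sum over removing one remaining piece with nothing left below it):
  1 left: {7}→1
  2 left: {6,7}→1
  3 left: {4,6,7}→1  {5,6,7}→1
  4 left: {3,4,6,7}→1  {4,5,6,7}→2
  5 left: {3,4,5,6,7}→3
  6 left: {2,3,4,5,6,7}→3
  placing 0:x first → 3 extensions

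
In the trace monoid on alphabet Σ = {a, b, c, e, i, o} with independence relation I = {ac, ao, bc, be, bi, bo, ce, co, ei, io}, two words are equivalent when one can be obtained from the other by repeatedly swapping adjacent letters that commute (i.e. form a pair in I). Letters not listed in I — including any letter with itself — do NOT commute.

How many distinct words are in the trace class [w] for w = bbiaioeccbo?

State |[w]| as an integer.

1140

drop 0:b onto floor
drop 1:b onto {0:b}
drop 2:i onto floor
drop 3:a onto {1:b, 2:i}
drop 4:i onto {3:a}
drop 5:o onto floor
drop 6:e onto {3:a, 5:o}
drop 7:c onto {4:i}
drop 8:c onto {7:c}
drop 9:b onto {3:a}
drop 10:o onto {6:e}
ground layer = {0:b, 2:i, 5:o}
drop-orders for the pieces not yet dropped (sum over which currently-grounded one goes next):
  1 to go: {8} 1  {9} 1  {10} 1
  2 to go: {6,10} 1  {7,8} 1  {8,9} 2  {8,10} 2  {9,10} 2
  3 to go: {4,7,8} 1  {5,6,10} 1  {6,8,10} 3  {6,9,10} 3  {7,8,9} 3  {7,8,10} 3  {8,9,10} 6
  4 to go: {4,7,8,9} 4  {4,7,8,10} 4  {5,6,8,10} 4  {5,6,9,10} 4  {6,7,8,10} 6  {6,8,9,10} 12  {7,8,9,10} 12
  5 to go: {4,6,7,8,10} 10  {4,7,8,9,10} 20  {5,6,7,8,10} 10  {5,6,8,9,10} 20  {6,7,8,9,10} 30
  6 to go: {4,5,6,7,8,10} 20  {4,6,7,8,9,10} 60  {5,6,7,8,9,10} 60
  7 to go: {3,4,6,7,8,9,10} 60  {4,5,6,7,8,9,10} 140
  8 to go: {1,3,4,6,7,8,9,10} 60  {2,3,4,6,7,8,9,10} 60  {3,4,5,6,7,8,9,10} 200
  9 to go: {0,1,3,4,6,7,8,9,10} 60  {1,2,3,4,6,7,8,9,10} 120  {1,3,4,5,6,7,8,9,10} 260  {2,3,4,5,6,7,8,9,10} 260
  if 0:b drops first: 640 orders
  if 2:i drops first: 320 orders
  if 5:o drops first: 180 orders
heap linearizations: 1140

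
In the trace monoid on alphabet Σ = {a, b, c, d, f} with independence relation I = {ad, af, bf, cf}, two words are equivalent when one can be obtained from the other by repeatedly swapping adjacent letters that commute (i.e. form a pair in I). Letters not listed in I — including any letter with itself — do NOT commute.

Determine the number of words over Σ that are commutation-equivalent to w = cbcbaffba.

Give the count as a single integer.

#0=c has no predecessor
#1=b depends on [0:c]
#2=c depends on [1:b]
#3=b depends on [2:c]
#4=a depends on [3:b]
#5=f has no predecessor
#6=f depends on [5:f]
#7=b depends on [4:a]
#8=a depends on [7:b]
sources: [0:c, 5:f]
N(rest) = Σ N(rest − s) over sources s of rest; N(one piece) = 1:
  size 1 → [6]=1  [8]=1
  size 2 → [5,6]=1  [6,8]=2  [7,8]=1
  size 3 → [4,7,8]=1  [5,6,8]=3  [6,7,8]=3
  size 4 → [3,4,7,8]=1  [4,6,7,8]=4  [5,6,7,8]=6
  size 5 → [2,3,4,7,8]=1  [3,4,6,7,8]=5  [4,5,6,7,8]=10
  size 6 → [1,2,3,4,7,8]=1  [2,3,4,6,7,8]=6  [3,4,5,6,7,8]=15
  size 7 → [0,1,2,3,4,7,8]=1  [1,2,3,4,6,7,8]=7  [2,3,4,5,6,7,8]=21
  first=0(c) contributes 28
  first=5(f) contributes 8
|[w]| = 36

36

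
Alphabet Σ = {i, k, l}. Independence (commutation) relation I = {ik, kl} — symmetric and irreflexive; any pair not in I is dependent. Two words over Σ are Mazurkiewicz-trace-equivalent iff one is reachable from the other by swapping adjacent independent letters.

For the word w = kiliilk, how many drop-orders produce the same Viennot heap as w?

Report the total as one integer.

21

drop 0:k onto floor
drop 1:i onto floor
drop 2:l onto {1:i}
drop 3:i onto {2:l}
drop 4:i onto {3:i}
drop 5:l onto {4:i}
drop 6:k onto {0:k}
ground layer = {0:k, 1:i}
drop-orders for the pieces not yet dropped (sum over which currently-grounded one goes next):
  1 to go: {5} 1  {6} 1
  2 to go: {0,6} 1  {4,5} 1  {5,6} 2
  3 to go: {0,5,6} 3  {3,4,5} 1  {4,5,6} 3
  4 to go: {0,4,5,6} 6  {2,3,4,5} 1  {3,4,5,6} 4
  5 to go: {0,3,4,5,6} 10  {1,2,3,4,5} 1  {2,3,4,5,6} 5
  if 0:k drops first: 6 orders
  if 1:i drops first: 15 orders
heap linearizations: 21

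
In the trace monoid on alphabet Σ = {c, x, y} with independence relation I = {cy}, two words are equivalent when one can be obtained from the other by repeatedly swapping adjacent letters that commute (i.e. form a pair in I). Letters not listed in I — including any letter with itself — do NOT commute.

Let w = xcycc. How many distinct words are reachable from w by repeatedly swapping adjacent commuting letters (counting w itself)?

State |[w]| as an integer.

drop 0:x onto floor
drop 1:c onto {0:x}
drop 2:y onto {0:x}
drop 3:c onto {1:c}
drop 4:c onto {3:c}
ground layer = {0:x}
drop-orders for the pieces not yet dropped (sum over which currently-grounded one goes next):
  1 to go: {2} 1  {4} 1
  2 to go: {2,4} 2  {3,4} 1
  3 to go: {1,3,4} 1  {2,3,4} 3
  if 0:x drops first: 4 orders

4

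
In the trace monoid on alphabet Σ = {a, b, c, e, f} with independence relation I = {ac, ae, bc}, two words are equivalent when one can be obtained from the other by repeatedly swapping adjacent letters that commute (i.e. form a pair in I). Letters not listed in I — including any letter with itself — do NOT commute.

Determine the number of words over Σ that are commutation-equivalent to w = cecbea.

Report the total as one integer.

piece 0:c — minimal
piece 1:e rests on {0:c}
piece 2:c rests on {1:e}
piece 3:b rests on {1:e}
piece 4:e rests on {2:c, 3:b}
piece 5:a rests on {3:b}
minimal pieces: {0:c}
ways to finish when only these pieces remain (= sum over removing one remaining piece with nothing left below it):
  1 left: {4}→1  {5}→1
  2 left: {2,4}→1  {4,5}→2
  3 left: {2,4,5}→3  {3,4,5}→2
  4 left: {2,3,4,5}→5
  placing 0:c first → 5 extensions

5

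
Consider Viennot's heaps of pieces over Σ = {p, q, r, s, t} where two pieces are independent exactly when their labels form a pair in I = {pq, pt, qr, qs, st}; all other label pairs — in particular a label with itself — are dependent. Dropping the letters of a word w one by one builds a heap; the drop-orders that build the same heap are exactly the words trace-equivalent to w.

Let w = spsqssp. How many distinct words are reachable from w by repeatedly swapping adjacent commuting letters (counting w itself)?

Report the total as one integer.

drop 0:s onto floor
drop 1:p onto {0:s}
drop 2:s onto {1:p}
drop 3:q onto floor
drop 4:s onto {2:s}
drop 5:s onto {4:s}
drop 6:p onto {5:s}
ground layer = {0:s, 3:q}
drop-orders for the pieces not yet dropped (sum over which currently-grounded one goes next):
  1 to go: {3} 1  {6} 1
  2 to go: {3,6} 2  {5,6} 1
  3 to go: {3,5,6} 3  {4,5,6} 1
  4 to go: {2,4,5,6} 1  {3,4,5,6} 4
  5 to go: {1,2,4,5,6} 1  {2,3,4,5,6} 5
  if 0:s drops first: 6 orders
  if 3:q drops first: 1 orders
heap linearizations: 7

7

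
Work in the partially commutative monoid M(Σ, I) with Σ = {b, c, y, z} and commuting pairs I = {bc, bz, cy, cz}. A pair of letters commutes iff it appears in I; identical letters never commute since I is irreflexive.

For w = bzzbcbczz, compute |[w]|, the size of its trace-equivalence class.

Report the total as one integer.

drop 0:b onto floor
drop 1:z onto floor
drop 2:z onto {1:z}
drop 3:b onto {0:b}
drop 4:c onto floor
drop 5:b onto {3:b}
drop 6:c onto {4:c}
drop 7:z onto {2:z}
drop 8:z onto {7:z}
ground layer = {0:b, 1:z, 4:c}
drop-orders for the pieces not yet dropped (sum over which currently-grounded one goes next):
  1 to go: {5} 1  {6} 1  {8} 1
  2 to go: {3,5} 1  {4,6} 1  {5,6} 2  {5,8} 2  {6,8} 2  {7,8} 1
  3 to go: {0,3,5} 1  {2,7,8} 1  {3,5,6} 3  {3,5,8} 3  {4,5,6} 3  {4,6,8} 3  {5,6,8} 6  {5,7,8} 3  {6,7,8} 3
  4 to go: {0,3,5,6} 4  {0,3,5,8} 4  {1,2,7,8} 1  {2,5,7,8} 4  {2,6,7,8} 4  {3,4,5,6} 6  {3,5,6,8} 12  {3,5,7,8} 6  {4,5,6,8} 12  {4,6,7,8} 6  {5,6,7,8} 12
  5 to go: {0,3,4,5,6} 10  {0,3,5,6,8} 20  {0,3,5,7,8} 10  {1,2,5,7,8} 5  {1,2,6,7,8} 5  {2,3,5,7,8} 10  {2,4,6,7,8} 10  {2,5,6,7,8} 20  {3,4,5,6,8} 30  {3,5,6,7,8} 30  {4,5,6,7,8} 30
  6 to go: {0,2,3,5,7,8} 20  {0,3,4,5,6,8} 60  {0,3,5,6,7,8} 60  {1,2,3,5,7,8} 15  {1,2,4,6,7,8} 15  {1,2,5,6,7,8} 30  {2,3,5,6,7,8} 60  {2,4,5,6,7,8} 60  {3,4,5,6,7,8} 90
  7 to go: {0,1,2,3,5,7,8} 35  {0,2,3,5,6,7,8} 140  {0,3,4,5,6,7,8} 210  {1,2,3,5,6,7,8} 105  {1,2,4,5,6,7,8} 105  {2,3,4,5,6,7,8} 210
  if 0:b drops first: 420 orders
  if 1:z drops first: 560 orders
  if 4:c drops first: 280 orders
heap linearizations: 1260

1260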